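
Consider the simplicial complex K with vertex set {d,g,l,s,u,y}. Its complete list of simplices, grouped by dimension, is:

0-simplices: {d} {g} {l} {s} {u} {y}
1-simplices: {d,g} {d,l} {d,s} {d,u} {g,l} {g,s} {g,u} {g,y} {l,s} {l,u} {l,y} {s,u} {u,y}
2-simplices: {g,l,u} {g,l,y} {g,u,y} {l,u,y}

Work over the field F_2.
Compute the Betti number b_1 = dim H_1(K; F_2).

b_1=5

n_0=6 n_1=13 n_2=4  [Z2]
∂1: piv[dg,dl,ds,du,gy] rk=5  ker:gl,gs,gu,ls,lu,ly,su,uy
∂2: piv[glu,gly,guy] rk=3  ker:luy
b_1=(13−5)−3=5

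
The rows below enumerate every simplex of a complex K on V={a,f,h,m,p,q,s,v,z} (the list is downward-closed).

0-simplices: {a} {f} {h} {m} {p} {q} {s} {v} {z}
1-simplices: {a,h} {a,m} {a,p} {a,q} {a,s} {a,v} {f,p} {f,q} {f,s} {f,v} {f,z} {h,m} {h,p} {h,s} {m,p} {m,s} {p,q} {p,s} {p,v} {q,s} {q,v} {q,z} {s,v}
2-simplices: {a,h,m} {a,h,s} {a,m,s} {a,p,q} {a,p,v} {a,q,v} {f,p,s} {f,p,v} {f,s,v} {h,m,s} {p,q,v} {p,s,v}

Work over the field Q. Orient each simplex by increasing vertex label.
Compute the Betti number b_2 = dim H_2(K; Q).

b_2=3

n_0=9 n_1=23 n_2=12  [Q]
∂1: piv[ah,am,ap,aq,as,av,fp,fz] rk=8  ker:fq,fs,fv,hm,hp,hs,mp,ms,pq,ps,pv,qs,qv,qz,sv
∂2: piv[ahm,ahs,ams,apq,apv,aqv,fps,fpv,fsv] rk=9  ker:hms,pqv,psv
b_2=(12−9)−0=3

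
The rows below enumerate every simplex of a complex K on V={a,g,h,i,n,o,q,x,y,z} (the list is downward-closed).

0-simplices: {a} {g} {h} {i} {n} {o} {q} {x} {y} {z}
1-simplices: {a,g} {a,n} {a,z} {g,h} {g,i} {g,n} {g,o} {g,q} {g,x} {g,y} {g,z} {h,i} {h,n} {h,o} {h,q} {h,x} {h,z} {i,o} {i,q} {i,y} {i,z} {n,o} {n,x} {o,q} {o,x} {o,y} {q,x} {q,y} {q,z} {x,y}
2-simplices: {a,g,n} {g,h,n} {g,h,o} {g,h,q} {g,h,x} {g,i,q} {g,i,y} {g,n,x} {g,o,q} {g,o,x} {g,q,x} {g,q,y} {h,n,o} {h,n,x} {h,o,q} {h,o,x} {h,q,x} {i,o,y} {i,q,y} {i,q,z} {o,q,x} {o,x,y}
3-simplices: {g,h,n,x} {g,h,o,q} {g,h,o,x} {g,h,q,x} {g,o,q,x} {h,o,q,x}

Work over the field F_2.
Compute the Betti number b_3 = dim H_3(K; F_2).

n_0=10 n_1=30 n_2=22 n_3=6  [Z2]
∂1: piv[ag,an,az,gh,gi,go,gq,gx,gy] rk=9  ker:gn,gz,hi,hn,ho,hq,hx,hz,io,iq,iy,iz,no,nx,oq,ox,oy,qx,qy,qz,xy
∂2: piv[agn,ghn,gho,ghq,ghx,giq,giy,gnx,goq,gox,gqx,gqy,hno,ioy,iqz,oxy] rk=16  ker:hnx,hoq,hox,hqx,iqy,oqx
∂3: piv[ghnx,ghoq,ghox,ghqx,goqx] rk=5  ker:hoqx
b_3=(6−5)−0=1

b_3=1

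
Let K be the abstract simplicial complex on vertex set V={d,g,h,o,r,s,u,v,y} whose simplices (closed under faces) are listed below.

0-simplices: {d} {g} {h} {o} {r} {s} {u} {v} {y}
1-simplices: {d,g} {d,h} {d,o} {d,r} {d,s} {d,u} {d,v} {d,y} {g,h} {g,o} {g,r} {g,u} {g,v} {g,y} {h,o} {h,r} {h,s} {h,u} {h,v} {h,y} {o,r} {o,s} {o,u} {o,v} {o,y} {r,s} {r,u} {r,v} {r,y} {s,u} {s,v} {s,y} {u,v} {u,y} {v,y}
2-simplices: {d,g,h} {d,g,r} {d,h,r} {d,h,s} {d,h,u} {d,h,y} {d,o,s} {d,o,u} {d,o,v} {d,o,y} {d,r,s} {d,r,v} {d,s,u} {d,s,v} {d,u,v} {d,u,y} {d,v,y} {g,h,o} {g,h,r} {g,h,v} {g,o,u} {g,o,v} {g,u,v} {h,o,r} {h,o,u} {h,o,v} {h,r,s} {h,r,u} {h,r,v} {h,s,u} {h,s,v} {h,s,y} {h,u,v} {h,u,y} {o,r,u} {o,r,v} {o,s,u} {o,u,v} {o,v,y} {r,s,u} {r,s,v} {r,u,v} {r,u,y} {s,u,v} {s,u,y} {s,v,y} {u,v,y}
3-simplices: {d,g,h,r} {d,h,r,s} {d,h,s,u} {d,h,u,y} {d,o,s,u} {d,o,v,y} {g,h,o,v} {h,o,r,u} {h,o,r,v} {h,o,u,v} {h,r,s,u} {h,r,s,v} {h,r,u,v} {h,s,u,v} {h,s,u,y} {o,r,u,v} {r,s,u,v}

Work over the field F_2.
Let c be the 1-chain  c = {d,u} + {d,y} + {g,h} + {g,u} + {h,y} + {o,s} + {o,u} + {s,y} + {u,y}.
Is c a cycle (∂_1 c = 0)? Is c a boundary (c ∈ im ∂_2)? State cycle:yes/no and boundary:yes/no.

n_0=9 n_1=35 n_2=47 n_3=17  [Z2]
∂1: piv[dg,dh,do,dr,ds,du,dv,dy] rk=8  ker:gh,go,gr,gu,gv,gy,ho,hr,hs,hu,hv,hy,or,os,ou,ov,oy,rs,ru,rv,ry,su,sv,sy,uv,uy,vy
∂2: piv[dgh,dgr,dhr,dhs,dhu,dhy,dos,dou,dov,doy,drs,drv,dsu,dsv,duv,duy,dvy,gho,ghv,gou,gov,hor,hou,hru,hsy,ruy] rk=26  ker:ghr,guv,hov,hrs,hrv,hsu,hsv,huv,huy,oru,orv,osu,ouv,ovy,rsu,rsv,ruv,suv,suy,svy,uvy
∂3: piv[dghr,dhrs,dhsu,dhuy,dosu,dovy,ghov,horu,horv,houv,hrsu,hrsv,hruv,hsuv,hsuy] rk=15  ker:oruv,rsuv
∂1c = 0
c vs im∂2: reduces to 0 ⇒ boundary

cycle:yes boundary:yes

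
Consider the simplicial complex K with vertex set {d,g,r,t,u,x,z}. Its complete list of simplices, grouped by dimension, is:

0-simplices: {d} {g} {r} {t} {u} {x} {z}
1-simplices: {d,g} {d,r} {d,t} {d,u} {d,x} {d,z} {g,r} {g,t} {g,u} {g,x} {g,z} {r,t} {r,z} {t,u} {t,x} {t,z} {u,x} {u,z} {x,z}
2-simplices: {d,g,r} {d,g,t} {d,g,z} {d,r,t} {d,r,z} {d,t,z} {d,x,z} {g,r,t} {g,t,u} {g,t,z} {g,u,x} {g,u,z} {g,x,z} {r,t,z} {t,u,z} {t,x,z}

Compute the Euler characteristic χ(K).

χ(K)=4

n_0=7 n_1=19 n_2=16
χ=+7−19+16=4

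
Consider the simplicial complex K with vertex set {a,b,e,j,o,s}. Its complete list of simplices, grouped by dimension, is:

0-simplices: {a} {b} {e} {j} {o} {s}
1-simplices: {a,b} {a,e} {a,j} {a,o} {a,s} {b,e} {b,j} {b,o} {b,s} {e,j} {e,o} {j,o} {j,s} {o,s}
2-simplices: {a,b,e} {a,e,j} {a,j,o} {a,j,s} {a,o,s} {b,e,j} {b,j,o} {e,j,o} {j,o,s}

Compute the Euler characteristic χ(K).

n_0=6 n_1=14 n_2=9
χ=+6−14+9=1

χ(K)=1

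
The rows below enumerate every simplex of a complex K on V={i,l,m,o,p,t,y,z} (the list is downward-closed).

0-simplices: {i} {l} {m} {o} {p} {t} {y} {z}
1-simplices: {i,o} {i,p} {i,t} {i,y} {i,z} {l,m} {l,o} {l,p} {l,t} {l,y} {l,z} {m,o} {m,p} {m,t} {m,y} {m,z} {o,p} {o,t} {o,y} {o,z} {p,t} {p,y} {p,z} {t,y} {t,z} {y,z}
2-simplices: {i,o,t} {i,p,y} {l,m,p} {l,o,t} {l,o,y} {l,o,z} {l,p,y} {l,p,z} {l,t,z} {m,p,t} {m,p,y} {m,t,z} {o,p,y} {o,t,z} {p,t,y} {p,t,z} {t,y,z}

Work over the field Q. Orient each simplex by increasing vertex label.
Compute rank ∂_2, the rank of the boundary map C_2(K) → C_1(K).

rank∂_2=16

n_0=8 n_1=26 n_2=17  [Q]
∂1: piv[io,ip,it,iy,iz,lm,lo] rk=7  ker:lp,lt,ly,lz,mo,mp,mt,my,mz,op,ot,oy,oz,pt,py,pz,ty,tz,yz
∂2: piv[iot,ipy,lmp,lot,loy,loz,lpy,lpz,ltz,mpt,mpy,mtz,opy,pty,ptz,tyz] rk=16  ker:otz
rk∂_2=16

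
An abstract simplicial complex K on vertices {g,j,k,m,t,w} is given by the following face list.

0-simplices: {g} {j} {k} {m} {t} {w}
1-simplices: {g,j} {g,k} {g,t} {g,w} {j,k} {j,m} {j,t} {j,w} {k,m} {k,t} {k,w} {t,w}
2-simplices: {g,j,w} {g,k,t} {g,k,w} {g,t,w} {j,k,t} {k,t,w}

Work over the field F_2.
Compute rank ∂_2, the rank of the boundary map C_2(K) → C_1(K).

rank∂_2=5

n_0=6 n_1=12 n_2=6  [Z2]
∂1: piv[gj,gk,gt,gw,jm] rk=5  ker:jk,jt,jw,km,kt,kw,tw
∂2: piv[gjw,gkt,gkw,gtw,jkt] rk=5  ker:ktw
rk∂_2=5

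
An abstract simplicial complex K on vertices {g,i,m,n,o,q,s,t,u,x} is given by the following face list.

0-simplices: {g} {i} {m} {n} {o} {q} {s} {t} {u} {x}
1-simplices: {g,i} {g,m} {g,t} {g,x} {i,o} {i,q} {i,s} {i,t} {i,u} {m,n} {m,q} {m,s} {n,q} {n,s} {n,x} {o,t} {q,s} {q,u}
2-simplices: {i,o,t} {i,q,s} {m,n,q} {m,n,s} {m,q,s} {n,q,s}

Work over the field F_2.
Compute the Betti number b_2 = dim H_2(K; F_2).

b_2=1

n_0=10 n_1=18 n_2=6  [Z2]
∂1: piv[gi,gm,gt,gx,io,iq,is,iu,mn] rk=9  ker:it,mq,ms,nq,ns,nx,ot,qs,qu
∂2: piv[iot,iqs,mnq,mns,mqs] rk=5  ker:nqs
b_2=(6−5)−0=1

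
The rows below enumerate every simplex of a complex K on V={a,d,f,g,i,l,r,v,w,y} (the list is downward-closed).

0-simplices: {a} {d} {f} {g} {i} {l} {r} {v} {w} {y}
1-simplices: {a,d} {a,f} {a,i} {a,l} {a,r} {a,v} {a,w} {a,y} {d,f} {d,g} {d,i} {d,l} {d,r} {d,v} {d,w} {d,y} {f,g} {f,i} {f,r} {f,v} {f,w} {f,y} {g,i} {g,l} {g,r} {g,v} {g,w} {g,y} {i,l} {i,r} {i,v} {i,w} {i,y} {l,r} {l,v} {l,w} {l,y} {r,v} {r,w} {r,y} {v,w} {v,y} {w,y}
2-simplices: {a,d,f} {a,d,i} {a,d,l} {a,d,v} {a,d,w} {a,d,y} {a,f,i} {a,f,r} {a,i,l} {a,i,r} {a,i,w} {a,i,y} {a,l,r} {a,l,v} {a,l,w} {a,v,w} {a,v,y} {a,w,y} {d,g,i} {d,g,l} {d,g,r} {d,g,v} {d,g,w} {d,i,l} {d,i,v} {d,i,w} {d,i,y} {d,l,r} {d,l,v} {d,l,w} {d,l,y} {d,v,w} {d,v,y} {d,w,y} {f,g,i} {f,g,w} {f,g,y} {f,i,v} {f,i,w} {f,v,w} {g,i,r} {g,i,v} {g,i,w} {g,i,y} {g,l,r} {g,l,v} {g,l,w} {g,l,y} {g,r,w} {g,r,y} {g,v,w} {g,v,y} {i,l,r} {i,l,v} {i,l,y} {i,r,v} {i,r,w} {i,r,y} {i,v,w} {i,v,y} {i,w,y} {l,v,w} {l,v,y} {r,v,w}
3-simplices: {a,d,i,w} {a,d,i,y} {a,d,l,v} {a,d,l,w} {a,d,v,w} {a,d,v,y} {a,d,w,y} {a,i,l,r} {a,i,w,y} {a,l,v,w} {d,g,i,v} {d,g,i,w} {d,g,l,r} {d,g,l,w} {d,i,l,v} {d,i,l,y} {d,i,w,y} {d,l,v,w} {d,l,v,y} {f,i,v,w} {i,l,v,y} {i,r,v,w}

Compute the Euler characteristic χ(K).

χ(K)=9

n_0=10 n_1=43 n_2=64 n_3=22
χ=+10−43+64−22=9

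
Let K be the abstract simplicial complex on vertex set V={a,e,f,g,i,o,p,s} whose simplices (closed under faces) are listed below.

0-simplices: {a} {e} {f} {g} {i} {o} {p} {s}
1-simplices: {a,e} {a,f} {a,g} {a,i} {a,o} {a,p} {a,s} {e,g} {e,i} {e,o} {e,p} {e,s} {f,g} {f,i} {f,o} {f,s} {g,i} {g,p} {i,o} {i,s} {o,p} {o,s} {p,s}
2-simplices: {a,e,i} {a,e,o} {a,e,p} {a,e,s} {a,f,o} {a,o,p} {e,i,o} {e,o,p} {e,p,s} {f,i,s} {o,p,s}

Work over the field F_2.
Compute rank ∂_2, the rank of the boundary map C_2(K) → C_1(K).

rank∂_2=10

n_0=8 n_1=23 n_2=11  [Z2]
∂1: piv[ae,af,ag,ai,ao,ap,as] rk=7  ker:eg,ei,eo,ep,es,fg,fi,fo,fs,gi,gp,io,is,op,os,ps
∂2: piv[aei,aeo,aep,aes,afo,aop,eio,eps,fis,ops] rk=10  ker:eop
rk∂_2=10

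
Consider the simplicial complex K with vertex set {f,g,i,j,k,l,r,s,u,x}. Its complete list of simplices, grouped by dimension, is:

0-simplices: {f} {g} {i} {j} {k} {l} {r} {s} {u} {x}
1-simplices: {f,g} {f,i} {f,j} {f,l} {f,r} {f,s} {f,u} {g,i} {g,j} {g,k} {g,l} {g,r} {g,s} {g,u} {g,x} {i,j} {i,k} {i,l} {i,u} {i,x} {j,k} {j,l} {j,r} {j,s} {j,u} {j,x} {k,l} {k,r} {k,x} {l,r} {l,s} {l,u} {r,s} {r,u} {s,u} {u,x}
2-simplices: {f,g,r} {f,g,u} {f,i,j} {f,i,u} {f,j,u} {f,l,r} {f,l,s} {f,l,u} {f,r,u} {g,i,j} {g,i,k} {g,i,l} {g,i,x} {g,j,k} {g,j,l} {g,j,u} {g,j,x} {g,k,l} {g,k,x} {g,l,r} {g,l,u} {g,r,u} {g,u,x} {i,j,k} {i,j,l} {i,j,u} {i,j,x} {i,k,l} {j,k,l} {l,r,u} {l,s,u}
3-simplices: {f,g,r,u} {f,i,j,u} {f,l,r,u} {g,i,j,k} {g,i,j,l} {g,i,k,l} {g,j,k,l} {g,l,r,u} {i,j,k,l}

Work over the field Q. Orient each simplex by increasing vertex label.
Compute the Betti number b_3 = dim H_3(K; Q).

b_3=1

n_0=10 n_1=36 n_2=31 n_3=9  [Q]
∂1: piv[fg,fi,fj,fl,fr,fs,fu,gk,gx] rk=9  ker:gi,gj,gl,gr,gs,gu,ij,ik,il,iu,ix,jk,jl,jr,js,ju,jx,kl,kr,kx,lr,ls,lu,rs,ru,su,ux
∂2: piv[fgr,fgu,fij,fiu,fju,flr,fls,flu,fru,gij,gik,gil,gix,gjk,gjl,gju,gjx,gkl,gkx,glr,gux,lsu] rk=22  ker:glu,gru,ijk,ijl,iju,ijx,ikl,jkl,lru
∂3: piv[fgru,fiju,flru,gijk,gijl,gikl,gjkl,glru] rk=8  ker:ijkl
b_3=(9−8)−0=1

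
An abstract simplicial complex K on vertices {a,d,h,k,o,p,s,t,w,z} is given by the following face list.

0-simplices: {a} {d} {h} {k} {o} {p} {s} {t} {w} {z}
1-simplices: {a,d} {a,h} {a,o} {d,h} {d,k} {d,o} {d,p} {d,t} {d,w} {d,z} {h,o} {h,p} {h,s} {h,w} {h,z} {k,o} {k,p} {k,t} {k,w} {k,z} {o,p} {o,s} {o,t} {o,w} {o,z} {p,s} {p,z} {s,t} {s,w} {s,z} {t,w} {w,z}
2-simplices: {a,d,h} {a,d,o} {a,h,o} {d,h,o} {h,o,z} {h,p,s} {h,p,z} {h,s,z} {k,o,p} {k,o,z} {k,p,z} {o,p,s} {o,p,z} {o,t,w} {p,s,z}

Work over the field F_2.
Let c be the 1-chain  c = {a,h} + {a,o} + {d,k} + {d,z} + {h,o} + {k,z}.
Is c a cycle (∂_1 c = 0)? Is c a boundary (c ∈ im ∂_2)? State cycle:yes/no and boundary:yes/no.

cycle:yes boundary:no

n_0=10 n_1=32 n_2=15  [Z2]
∂1: piv[ad,ah,ao,dk,dp,dt,dw,dz,hs] rk=9  ker:dh,do,ho,hp,hw,hz,ko,kp,kt,kw,kz,op,os,ot,ow,oz,ps,pz,st,sw,sz,tw,wz
∂2: piv[adh,ado,aho,hoz,hps,hpz,hsz,kop,koz,kpz,ops,otw] rk=12  ker:dho,opz,psz
∂1c = 0
c vs im∂2: residual ≠ 0 ⇒ not boundary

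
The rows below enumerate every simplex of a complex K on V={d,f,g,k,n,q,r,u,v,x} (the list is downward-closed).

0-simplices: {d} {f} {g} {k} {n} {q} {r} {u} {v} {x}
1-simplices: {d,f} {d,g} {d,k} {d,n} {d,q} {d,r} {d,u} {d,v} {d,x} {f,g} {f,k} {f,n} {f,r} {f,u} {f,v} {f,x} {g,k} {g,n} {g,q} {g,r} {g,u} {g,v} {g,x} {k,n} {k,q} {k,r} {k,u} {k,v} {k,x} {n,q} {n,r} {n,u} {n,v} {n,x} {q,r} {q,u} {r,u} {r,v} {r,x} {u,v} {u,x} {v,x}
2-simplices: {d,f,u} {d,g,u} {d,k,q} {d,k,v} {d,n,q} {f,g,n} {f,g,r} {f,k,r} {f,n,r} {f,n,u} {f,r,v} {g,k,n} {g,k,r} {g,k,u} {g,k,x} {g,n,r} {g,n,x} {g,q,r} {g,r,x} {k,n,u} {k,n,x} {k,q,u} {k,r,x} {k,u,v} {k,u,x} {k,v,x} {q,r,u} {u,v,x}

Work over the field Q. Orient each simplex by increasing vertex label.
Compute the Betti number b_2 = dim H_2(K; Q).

b_2=4

n_0=10 n_1=42 n_2=28  [Q]
∂1: piv[df,dg,dk,dn,dq,dr,du,dv,dx] rk=9  ker:fg,fk,fn,fr,fu,fv,fx,gk,gn,gq,gr,gu,gv,gx,kn,kq,kr,ku,kv,kx,nq,nr,nu,nv,nx,qr,qu,ru,rv,rx,uv,ux,vx
∂2: piv[dfu,dgu,dkq,dkv,dnq,fgn,fgr,fkr,fnr,fnu,frv,gkn,gkr,gku,gkx,gnx,gqr,grx,knu,kqu,kuv,kux,kvx,qru] rk=24  ker:gnr,knx,krx,uvx
b_2=(28−24)−0=4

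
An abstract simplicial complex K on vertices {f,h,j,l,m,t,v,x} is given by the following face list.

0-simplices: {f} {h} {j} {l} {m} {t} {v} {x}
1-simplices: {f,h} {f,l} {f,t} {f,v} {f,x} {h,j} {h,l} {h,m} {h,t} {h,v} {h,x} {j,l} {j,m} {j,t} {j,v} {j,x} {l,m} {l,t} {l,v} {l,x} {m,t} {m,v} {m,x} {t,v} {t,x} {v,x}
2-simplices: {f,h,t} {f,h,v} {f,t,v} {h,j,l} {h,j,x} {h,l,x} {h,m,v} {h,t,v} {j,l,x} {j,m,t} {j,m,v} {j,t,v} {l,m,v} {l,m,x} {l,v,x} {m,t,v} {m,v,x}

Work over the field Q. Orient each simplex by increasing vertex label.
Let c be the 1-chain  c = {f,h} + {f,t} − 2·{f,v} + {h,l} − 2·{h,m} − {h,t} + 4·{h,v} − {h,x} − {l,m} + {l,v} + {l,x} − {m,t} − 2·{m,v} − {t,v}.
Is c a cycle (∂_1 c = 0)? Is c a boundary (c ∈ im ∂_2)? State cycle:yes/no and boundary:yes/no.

n_0=8 n_1=26 n_2=17  [Q]
∂1: piv[fh,fl,ft,fv,fx,hj,hm] rk=7  ker:hl,ht,hv,hx,jl,jm,jt,jv,jx,lm,lt,lv,lx,mt,mv,mx,tv,tx,vx
∂2: piv[fht,fhv,ftv,hjl,hjx,hlx,hmv,jmt,jmv,jtv,lmv,lmx,lvx] rk=13  ker:htv,jlx,mtv,mvx
∂1c = 0
c vs im∂2: reduces to 0 ⇒ boundary

cycle:yes boundary:yes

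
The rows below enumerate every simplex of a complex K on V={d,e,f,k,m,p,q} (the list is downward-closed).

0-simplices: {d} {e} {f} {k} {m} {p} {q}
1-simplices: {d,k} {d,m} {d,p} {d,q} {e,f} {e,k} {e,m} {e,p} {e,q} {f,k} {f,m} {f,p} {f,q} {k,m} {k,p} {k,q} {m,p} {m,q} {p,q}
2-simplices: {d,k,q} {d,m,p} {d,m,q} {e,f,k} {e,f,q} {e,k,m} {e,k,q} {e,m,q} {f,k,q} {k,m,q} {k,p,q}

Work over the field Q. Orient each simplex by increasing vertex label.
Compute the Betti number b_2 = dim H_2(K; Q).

n_0=7 n_1=19 n_2=11  [Q]
∂1: piv[dk,dm,dp,dq,ef,ek] rk=6  ker:em,ep,eq,fk,fm,fp,fq,km,kp,kq,mp,mq,pq
∂2: piv[dkq,dmp,dmq,efk,efq,ekm,ekq,emq,kpq] rk=9  ker:fkq,kmq
b_2=(11−9)−0=2

b_2=2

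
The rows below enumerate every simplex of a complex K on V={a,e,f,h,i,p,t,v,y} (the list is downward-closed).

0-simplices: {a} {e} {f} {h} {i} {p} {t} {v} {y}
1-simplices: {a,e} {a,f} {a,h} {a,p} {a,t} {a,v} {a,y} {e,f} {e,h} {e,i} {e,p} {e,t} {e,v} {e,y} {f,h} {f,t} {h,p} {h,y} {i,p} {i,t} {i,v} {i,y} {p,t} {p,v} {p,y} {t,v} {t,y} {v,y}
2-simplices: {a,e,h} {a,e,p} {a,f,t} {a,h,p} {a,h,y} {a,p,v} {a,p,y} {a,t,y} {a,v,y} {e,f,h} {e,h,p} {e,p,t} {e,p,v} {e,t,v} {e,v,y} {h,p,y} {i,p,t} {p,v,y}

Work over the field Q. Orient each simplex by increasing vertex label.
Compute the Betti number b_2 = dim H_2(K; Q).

b_2=3

n_0=9 n_1=28 n_2=18  [Q]
∂1: piv[ae,af,ah,ap,at,av,ay,ei] rk=8  ker:ef,eh,ep,et,ev,ey,fh,ft,hp,hy,ip,it,iv,iy,pt,pv,py,tv,ty,vy
∂2: piv[aeh,aep,aft,ahp,ahy,apv,apy,aty,avy,efh,ept,epv,etv,evy,ipt] rk=15  ker:ehp,hpy,pvy
b_2=(18−15)−0=3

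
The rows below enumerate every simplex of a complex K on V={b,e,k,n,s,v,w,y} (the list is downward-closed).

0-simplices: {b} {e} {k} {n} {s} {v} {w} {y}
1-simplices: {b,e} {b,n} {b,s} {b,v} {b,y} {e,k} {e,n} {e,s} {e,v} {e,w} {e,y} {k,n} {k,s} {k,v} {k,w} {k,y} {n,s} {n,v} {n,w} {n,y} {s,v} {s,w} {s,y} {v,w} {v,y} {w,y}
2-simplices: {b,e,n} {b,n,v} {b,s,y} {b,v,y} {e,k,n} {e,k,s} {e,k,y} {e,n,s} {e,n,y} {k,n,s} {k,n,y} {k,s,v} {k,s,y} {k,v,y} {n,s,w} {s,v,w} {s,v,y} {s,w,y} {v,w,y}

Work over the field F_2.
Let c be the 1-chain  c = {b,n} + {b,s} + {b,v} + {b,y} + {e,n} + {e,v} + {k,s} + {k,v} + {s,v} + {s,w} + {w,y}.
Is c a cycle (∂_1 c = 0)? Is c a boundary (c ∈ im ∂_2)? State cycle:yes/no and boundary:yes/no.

cycle:yes boundary:no

n_0=8 n_1=26 n_2=19  [Z2]
∂1: piv[be,bn,bs,bv,by,ek,ew] rk=7  ker:en,es,ev,ey,kn,ks,kv,kw,ky,ns,nv,nw,ny,sv,sw,sy,vw,vy,wy
∂2: piv[ben,bnv,bsy,bvy,ekn,eks,eky,ens,eny,ksv,ksy,kvy,nsw,svw,swy] rk=15  ker:kns,kny,svy,vwy
∂1c = 0
c vs im∂2: residual ≠ 0 ⇒ not boundary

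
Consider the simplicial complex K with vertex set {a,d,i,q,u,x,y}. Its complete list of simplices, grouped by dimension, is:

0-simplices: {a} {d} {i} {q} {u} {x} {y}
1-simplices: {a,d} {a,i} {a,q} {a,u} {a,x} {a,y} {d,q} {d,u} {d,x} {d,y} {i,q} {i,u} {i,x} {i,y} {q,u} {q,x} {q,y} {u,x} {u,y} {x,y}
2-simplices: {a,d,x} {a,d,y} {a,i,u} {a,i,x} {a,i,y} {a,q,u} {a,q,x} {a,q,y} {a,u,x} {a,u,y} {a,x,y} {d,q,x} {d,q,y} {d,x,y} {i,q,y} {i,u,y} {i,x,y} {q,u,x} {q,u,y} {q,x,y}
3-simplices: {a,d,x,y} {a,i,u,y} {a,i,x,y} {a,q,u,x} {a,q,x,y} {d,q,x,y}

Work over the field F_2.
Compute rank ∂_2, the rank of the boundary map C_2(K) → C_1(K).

rank∂_2=13

n_0=7 n_1=20 n_2=20 n_3=6  [Z2]
∂1: piv[ad,ai,aq,au,ax,ay] rk=6  ker:dq,du,dx,dy,iq,iu,ix,iy,qu,qx,qy,ux,uy,xy
∂2: piv[adx,ady,aiu,aix,aiy,aqu,aqx,aqy,aux,auy,axy,dqx,iqy] rk=13  ker:dqy,dxy,iuy,ixy,qux,quy,qxy
∂3: piv[adxy,aiuy,aixy,aqux,aqxy,dqxy] rk=6
rk∂_2=13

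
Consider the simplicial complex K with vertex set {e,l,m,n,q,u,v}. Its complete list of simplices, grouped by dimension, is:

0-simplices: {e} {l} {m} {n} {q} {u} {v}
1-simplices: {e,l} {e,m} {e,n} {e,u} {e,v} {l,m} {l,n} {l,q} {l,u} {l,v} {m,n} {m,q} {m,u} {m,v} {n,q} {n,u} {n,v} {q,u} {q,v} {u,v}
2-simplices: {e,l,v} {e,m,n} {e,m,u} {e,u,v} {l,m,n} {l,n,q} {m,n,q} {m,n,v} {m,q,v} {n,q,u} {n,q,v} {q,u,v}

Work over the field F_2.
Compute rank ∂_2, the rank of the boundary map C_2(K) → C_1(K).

rank∂_2=11

n_0=7 n_1=20 n_2=12  [Z2]
∂1: piv[el,em,en,eu,ev,lq] rk=6  ker:lm,ln,lu,lv,mn,mq,mu,mv,nq,nu,nv,qu,qv,uv
∂2: piv[elv,emn,emu,euv,lmn,lnq,mnq,mnv,mqv,nqu,quv] rk=11  ker:nqv
rk∂_2=11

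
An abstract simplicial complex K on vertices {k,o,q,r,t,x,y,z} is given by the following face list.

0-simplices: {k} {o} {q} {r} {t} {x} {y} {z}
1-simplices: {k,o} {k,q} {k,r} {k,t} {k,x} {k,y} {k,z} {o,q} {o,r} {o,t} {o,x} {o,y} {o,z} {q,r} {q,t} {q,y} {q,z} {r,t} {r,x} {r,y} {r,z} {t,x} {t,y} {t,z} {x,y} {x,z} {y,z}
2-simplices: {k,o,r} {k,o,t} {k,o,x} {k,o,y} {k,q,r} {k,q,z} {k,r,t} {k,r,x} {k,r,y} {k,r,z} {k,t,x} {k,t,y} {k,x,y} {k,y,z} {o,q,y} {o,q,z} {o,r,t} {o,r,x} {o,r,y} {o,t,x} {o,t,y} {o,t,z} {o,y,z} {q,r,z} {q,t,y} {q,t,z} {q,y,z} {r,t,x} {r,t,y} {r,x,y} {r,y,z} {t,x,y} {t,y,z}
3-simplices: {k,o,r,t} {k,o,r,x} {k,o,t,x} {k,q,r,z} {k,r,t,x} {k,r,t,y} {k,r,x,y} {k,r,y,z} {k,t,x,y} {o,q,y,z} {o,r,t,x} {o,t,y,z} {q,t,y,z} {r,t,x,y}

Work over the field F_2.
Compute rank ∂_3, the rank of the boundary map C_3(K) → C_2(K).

rank∂_3=12

n_0=8 n_1=27 n_2=33 n_3=14  [Z2]
∂1: piv[ko,kq,kr,kt,kx,ky,kz] rk=7  ker:oq,or,ot,ox,oy,oz,qr,qt,qy,qz,rt,rx,ry,rz,tx,ty,tz,xy,xz,yz
∂2: piv[kor,kot,kox,koy,kqr,kqz,krt,krx,kry,krz,ktx,kty,kxy,kyz,oqy,oqz,otz,oyz,qty] rk=19  ker:ort,orx,ory,otx,oty,qrz,qtz,qyz,rtx,rty,rxy,ryz,txy,tyz
∂3: piv[kort,korx,kotx,kqrz,krtx,krty,krxy,kryz,ktxy,oqyz,otyz,qtyz] rk=12  ker:ortx,rtxy
rk∂_3=12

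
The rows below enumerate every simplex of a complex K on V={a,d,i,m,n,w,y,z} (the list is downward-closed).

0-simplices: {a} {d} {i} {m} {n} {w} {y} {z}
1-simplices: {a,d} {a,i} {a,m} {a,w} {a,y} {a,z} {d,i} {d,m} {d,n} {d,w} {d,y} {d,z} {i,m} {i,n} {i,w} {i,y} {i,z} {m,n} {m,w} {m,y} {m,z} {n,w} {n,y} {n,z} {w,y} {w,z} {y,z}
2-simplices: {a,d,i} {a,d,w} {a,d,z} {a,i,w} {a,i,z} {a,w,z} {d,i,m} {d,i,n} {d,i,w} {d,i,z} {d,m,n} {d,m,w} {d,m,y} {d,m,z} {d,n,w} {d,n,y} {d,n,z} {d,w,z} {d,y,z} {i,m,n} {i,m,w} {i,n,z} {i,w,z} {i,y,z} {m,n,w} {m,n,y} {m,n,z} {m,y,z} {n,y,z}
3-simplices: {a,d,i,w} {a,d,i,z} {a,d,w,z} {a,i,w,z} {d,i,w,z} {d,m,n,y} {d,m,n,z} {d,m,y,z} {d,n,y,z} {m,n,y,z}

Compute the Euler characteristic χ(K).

n_0=8 n_1=27 n_2=29 n_3=10
χ=+8−27+29−10=0

χ(K)=0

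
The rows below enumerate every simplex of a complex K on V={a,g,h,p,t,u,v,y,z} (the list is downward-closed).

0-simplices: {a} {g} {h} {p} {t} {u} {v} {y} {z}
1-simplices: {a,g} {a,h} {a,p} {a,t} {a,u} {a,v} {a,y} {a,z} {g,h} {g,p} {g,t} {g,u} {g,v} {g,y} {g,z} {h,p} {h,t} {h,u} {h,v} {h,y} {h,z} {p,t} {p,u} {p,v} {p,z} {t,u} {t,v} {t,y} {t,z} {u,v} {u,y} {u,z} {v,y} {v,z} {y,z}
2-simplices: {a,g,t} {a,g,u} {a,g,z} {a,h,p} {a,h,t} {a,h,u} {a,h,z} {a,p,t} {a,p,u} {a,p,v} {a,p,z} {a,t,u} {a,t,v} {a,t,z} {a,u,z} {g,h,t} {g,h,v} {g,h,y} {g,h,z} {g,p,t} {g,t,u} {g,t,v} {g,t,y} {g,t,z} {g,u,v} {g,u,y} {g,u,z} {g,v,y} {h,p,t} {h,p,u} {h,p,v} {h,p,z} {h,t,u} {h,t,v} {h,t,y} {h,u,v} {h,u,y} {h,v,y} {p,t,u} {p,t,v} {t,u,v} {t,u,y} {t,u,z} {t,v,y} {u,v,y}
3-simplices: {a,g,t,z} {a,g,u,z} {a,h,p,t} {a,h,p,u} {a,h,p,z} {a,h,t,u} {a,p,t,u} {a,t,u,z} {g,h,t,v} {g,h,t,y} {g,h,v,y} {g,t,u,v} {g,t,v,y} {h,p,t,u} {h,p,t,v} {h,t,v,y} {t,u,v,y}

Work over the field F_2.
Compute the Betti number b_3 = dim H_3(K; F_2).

b_3=2

n_0=9 n_1=35 n_2=45 n_3=17  [Z2]
∂1: piv[ag,ah,ap,at,au,av,ay,az] rk=8  ker:gh,gp,gt,gu,gv,gy,gz,hp,ht,hu,hv,hy,hz,pt,pu,pv,pz,tu,tv,ty,tz,uv,uy,uz,vy,vz,yz
∂2: piv[agt,agu,agz,ahp,aht,ahu,ahz,apt,apu,apv,apz,atu,atv,atz,auz,ght,ghv,ghy,gpt,gtv,gty,guv,guy,gvy] rk=24  ker:ghz,gtu,gtz,guz,hpt,hpu,hpv,hpz,htu,htv,hty,huv,huy,hvy,ptu,ptv,tuv,tuy,tuz,tvy,uvy
∂3: piv[agtz,aguz,ahpt,ahpu,ahpz,ahtu,aptu,atuz,ghtv,ghty,ghvy,gtuv,gtvy,hptv,tuvy] rk=15  ker:hptu,htvy
b_3=(17−15)−0=2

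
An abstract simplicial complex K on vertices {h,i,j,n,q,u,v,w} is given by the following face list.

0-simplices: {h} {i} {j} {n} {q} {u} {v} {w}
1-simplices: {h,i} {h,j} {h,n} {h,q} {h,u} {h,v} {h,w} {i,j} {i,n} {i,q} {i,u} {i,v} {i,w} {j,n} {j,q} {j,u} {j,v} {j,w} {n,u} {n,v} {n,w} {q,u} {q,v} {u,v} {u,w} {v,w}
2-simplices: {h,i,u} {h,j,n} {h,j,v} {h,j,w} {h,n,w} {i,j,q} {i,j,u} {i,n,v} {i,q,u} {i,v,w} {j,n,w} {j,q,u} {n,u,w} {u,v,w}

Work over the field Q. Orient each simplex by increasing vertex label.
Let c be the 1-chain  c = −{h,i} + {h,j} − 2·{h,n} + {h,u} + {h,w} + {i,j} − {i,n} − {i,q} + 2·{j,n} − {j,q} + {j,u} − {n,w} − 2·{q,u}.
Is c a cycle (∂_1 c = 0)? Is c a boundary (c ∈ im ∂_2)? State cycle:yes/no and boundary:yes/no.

n_0=8 n_1=26 n_2=14  [Q]
∂1: piv[hi,hj,hn,hq,hu,hv,hw] rk=7  ker:ij,in,iq,iu,iv,iw,jn,jq,ju,jv,jw,nu,nv,nw,qu,qv,uv,uw,vw
∂2: piv[hiu,hjn,hjv,hjw,hnw,ijq,iju,inv,iqu,ivw,nuw,uvw] rk=12  ker:jnw,jqu
∂1c = 0
c vs im∂2: residual ≠ 0 ⇒ not boundary

cycle:yes boundary:no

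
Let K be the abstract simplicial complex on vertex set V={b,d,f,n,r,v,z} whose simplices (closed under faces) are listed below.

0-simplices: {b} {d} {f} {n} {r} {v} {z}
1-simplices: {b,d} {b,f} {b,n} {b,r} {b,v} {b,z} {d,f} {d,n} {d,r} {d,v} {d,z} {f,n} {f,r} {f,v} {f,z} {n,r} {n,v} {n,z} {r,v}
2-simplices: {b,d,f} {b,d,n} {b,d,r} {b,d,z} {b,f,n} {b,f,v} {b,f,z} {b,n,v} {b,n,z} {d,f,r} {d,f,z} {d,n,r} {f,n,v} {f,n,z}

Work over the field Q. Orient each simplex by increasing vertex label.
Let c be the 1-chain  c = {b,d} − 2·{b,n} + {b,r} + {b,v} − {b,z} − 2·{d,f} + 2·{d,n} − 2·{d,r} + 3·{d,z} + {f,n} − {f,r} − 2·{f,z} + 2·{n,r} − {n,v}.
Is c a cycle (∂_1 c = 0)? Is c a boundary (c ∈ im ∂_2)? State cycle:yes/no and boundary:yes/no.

n_0=7 n_1=19 n_2=14  [Q]
∂1: piv[bd,bf,bn,br,bv,bz] rk=6  ker:df,dn,dr,dv,dz,fn,fr,fv,fz,nr,nv,nz,rv
∂2: piv[bdf,bdn,bdr,bdz,bfn,bfv,bfz,bnv,bnz,dfr,dnr] rk=11  ker:dfz,fnv,fnz
∂1c = 0
c vs im∂2: reduces to 0 ⇒ boundary

cycle:yes boundary:yes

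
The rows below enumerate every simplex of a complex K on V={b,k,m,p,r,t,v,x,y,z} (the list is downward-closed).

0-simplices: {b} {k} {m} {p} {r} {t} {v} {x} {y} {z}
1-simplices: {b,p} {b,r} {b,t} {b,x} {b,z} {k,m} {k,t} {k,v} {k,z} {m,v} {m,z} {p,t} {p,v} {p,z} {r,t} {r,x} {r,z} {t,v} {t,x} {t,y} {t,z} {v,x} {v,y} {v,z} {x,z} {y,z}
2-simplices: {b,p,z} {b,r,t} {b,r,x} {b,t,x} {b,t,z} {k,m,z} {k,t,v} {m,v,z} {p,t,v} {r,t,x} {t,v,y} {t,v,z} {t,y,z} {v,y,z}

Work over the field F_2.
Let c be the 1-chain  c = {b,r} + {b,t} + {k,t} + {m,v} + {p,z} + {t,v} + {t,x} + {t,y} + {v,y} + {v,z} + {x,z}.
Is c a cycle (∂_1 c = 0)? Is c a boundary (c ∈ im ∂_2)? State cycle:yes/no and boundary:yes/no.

cycle:no boundary:no

n_0=10 n_1=26 n_2=14  [Z2]
∂1: piv[bp,br,bt,bx,bz,km,kt,kv,ty] rk=9  ker:kz,mv,mz,pt,pv,pz,rt,rx,rz,tv,tx,tz,vx,vy,vz,xz,yz
∂2: piv[bpz,brt,brx,btx,btz,kmz,ktv,mvz,ptv,tvy,tvz,tyz] rk=12  ker:rtx,vyz
∂1c = {k} + {m} + {p} + {r} + {t} + {z}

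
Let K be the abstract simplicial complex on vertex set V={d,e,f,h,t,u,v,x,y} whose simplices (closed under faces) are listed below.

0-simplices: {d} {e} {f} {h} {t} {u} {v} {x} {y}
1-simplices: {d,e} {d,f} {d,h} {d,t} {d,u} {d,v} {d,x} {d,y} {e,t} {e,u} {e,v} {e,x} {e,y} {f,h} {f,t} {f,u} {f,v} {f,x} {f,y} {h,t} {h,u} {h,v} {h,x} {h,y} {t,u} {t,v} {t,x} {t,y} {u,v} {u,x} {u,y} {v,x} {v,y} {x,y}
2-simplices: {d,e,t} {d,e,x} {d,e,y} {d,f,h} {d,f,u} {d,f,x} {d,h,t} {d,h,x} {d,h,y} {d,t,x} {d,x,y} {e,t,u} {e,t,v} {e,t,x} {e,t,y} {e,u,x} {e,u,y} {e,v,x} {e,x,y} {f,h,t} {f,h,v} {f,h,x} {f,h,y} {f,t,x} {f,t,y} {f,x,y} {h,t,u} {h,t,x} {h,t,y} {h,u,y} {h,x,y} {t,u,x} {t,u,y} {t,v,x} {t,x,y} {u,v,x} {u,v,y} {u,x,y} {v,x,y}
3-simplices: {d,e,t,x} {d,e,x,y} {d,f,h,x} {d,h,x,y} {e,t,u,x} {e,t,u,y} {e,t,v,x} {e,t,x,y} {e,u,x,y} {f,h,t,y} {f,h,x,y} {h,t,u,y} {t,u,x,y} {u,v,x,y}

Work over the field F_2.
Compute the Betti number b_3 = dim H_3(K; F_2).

b_3=1

n_0=9 n_1=34 n_2=39 n_3=14  [Z2]
∂1: piv[de,df,dh,dt,du,dv,dx,dy] rk=8  ker:et,eu,ev,ex,ey,fh,ft,fu,fv,fx,fy,ht,hu,hv,hx,hy,tu,tv,tx,ty,uv,ux,uy,vx,vy,xy
∂2: piv[det,dex,dey,dfh,dfu,dfx,dht,dhx,dhy,dtx,dxy,etu,etv,ety,eux,euy,evx,fht,fhv,fhy,htu,uvx,uvy] rk=23  ker:etx,exy,fhx,ftx,fty,fxy,htx,hty,huy,hxy,tux,tuy,tvx,txy,uxy,vxy
∂3: piv[detx,dexy,dfhx,dhxy,etux,etuy,etvx,etxy,euxy,fhty,fhxy,htuy,uvxy] rk=13  ker:tuxy
b_3=(14−13)−0=1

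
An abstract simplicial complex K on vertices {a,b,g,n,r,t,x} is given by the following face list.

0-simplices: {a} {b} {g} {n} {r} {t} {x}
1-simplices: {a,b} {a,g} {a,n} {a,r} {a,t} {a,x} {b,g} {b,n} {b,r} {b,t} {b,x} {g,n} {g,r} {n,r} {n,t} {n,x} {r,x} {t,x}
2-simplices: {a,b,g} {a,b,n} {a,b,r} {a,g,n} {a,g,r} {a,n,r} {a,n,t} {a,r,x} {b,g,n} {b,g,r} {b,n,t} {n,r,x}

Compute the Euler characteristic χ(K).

χ(K)=1

n_0=7 n_1=18 n_2=12
χ=+7−18+12=1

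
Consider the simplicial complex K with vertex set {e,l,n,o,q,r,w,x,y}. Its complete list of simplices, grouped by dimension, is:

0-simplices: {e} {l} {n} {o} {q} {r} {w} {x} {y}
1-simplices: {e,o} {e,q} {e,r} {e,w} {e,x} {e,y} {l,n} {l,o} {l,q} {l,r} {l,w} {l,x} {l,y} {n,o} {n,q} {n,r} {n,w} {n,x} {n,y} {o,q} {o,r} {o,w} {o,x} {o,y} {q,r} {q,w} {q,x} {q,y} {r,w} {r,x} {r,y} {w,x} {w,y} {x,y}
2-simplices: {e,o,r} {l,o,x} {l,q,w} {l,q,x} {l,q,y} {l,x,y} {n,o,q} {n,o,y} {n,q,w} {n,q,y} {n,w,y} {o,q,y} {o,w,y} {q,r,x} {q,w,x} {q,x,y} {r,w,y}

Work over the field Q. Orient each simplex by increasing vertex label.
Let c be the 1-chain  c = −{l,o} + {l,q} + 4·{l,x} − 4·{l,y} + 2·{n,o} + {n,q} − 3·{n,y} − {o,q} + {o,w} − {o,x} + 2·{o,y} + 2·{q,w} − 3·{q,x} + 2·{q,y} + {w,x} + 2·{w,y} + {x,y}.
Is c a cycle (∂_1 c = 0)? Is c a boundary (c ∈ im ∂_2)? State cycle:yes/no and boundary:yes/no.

n_0=9 n_1=34 n_2=17  [Q]
∂1: piv[eo,eq,er,ew,ex,ey,ln,lo] rk=8  ker:lq,lr,lw,lx,ly,no,nq,nr,nw,nx,ny,oq,or,ow,ox,oy,qr,qw,qx,qy,rw,rx,ry,wx,wy,xy
∂2: piv[eor,lox,lqw,lqx,lqy,lxy,noq,noy,nqw,nqy,nwy,owy,qrx,qwx,rwy] rk=15  ker:oqy,qxy
∂1c = 0
c vs im∂2: reduces to 0 ⇒ boundary

cycle:yes boundary:yes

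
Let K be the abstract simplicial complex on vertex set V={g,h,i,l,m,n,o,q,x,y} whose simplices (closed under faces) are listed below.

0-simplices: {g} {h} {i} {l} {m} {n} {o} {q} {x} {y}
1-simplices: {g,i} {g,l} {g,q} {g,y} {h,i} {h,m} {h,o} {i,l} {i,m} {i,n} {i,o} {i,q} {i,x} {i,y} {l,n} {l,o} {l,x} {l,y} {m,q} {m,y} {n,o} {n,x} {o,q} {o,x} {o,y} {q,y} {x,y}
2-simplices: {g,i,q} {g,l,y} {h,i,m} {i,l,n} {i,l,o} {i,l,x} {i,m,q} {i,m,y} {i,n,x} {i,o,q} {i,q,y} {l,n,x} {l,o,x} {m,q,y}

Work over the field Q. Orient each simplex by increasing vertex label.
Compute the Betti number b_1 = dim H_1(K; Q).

n_0=10 n_1=27 n_2=14  [Q]
∂1: piv[gi,gl,gq,gy,hi,hm,ho,in,ix] rk=9  ker:il,im,io,iq,iy,ln,lo,lx,ly,mq,my,no,nx,oq,ox,oy,qy,xy
∂2: piv[giq,gly,him,iln,ilo,ilx,imq,imy,inx,ioq,iqy,lox] rk=12  ker:lnx,mqy
b_1=(27−9)−12=6

b_1=6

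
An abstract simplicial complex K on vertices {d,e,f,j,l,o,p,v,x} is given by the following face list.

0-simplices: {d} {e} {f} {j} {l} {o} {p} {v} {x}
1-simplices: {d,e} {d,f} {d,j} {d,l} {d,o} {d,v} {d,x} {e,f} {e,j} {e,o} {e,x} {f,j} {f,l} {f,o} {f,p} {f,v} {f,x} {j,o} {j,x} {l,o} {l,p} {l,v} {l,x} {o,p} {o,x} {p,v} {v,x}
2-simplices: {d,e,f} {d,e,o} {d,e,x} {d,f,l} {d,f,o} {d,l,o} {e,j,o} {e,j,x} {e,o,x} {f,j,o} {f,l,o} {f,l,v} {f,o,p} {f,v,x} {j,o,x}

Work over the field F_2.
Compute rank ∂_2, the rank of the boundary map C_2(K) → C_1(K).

n_0=9 n_1=27 n_2=15  [Z2]
∂1: piv[de,df,dj,dl,do,dv,dx,fp] rk=8  ker:ef,ej,eo,ex,fj,fl,fo,fv,fx,jo,jx,lo,lp,lv,lx,op,ox,pv,vx
∂2: piv[def,deo,dex,dfl,dfo,dlo,ejo,ejx,eox,fjo,flv,fop,fvx] rk=13  ker:flo,jox
rk∂_2=13

rank∂_2=13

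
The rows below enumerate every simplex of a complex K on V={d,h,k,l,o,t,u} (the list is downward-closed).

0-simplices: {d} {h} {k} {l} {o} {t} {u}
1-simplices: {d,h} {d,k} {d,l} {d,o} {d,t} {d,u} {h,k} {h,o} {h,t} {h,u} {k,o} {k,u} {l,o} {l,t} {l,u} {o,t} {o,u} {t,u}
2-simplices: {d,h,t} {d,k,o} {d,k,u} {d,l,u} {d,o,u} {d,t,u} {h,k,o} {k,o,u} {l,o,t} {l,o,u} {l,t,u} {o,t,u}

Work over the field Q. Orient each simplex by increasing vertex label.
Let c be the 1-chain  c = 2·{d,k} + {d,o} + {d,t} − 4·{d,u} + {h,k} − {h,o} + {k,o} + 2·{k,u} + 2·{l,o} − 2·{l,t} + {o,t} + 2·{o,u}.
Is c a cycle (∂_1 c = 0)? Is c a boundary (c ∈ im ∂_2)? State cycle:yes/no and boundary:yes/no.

n_0=7 n_1=18 n_2=12  [Q]
∂1: piv[dh,dk,dl,do,dt,du] rk=6  ker:hk,ho,ht,hu,ko,ku,lo,lt,lu,ot,ou,tu
∂2: piv[dht,dko,dku,dlu,dou,dtu,hko,lot,lou,ltu] rk=10  ker:kou,otu
∂1c = 0
c vs im∂2: reduces to 0 ⇒ boundary

cycle:yes boundary:yes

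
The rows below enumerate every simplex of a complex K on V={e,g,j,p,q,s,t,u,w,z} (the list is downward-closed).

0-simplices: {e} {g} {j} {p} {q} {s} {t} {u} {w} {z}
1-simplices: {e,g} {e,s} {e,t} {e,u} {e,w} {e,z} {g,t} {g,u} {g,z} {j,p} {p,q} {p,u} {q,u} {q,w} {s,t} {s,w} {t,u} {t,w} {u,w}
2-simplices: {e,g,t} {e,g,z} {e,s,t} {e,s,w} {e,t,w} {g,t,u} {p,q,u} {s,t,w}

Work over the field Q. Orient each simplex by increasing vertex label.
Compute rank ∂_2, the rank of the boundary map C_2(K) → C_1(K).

rank∂_2=7

n_0=10 n_1=19 n_2=8  [Q]
∂1: piv[eg,es,et,eu,ew,ez,jp,pq,pu] rk=9  ker:gt,gu,gz,qu,qw,st,sw,tu,tw,uw
∂2: piv[egt,egz,est,esw,etw,gtu,pqu] rk=7  ker:stw
rk∂_2=7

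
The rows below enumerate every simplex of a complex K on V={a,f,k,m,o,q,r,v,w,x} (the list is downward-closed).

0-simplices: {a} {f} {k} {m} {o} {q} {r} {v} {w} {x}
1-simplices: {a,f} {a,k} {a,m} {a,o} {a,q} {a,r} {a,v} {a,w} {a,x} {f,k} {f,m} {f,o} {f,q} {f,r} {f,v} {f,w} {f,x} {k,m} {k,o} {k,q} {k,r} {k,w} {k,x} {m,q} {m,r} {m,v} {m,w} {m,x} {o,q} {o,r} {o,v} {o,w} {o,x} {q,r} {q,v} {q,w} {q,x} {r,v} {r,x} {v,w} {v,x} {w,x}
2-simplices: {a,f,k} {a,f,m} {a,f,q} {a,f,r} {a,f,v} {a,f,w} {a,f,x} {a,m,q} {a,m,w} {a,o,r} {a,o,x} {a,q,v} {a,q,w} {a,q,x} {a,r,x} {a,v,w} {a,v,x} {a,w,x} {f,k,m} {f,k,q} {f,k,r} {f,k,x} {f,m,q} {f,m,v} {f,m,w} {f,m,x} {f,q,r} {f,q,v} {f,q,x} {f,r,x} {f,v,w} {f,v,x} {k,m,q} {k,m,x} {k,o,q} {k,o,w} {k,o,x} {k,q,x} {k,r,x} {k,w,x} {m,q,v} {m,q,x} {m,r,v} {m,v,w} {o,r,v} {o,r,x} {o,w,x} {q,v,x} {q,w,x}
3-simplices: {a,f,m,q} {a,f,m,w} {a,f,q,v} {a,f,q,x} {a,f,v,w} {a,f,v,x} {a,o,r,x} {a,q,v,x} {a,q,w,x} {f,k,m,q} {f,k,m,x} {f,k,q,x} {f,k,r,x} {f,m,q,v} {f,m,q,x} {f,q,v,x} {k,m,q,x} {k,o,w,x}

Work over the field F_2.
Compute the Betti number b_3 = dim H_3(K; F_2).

b_3=2

n_0=10 n_1=42 n_2=49 n_3=18  [Z2]
∂1: piv[af,ak,am,ao,aq,ar,av,aw,ax] rk=9  ker:fk,fm,fo,fq,fr,fv,fw,fx,km,ko,kq,kr,kw,kx,mq,mr,mv,mw,mx,oq,or,ov,ow,ox,qr,qv,qw,qx,rv,rx,vw,vx,wx
∂2: piv[afk,afm,afq,afr,afv,afw,afx,amq,amw,aor,aox,aqv,aqw,aqx,arx,avw,avx,awx,fkm,fkq,fkr,fkx,fmv,fmx,fqr,koq,kow,kox,kwx,mrv,orv] rk=31  ker:fmq,fmw,fqv,fqx,frx,fvw,fvx,kmq,kmx,kqx,krx,mqv,mqx,mvw,orx,owx,qvx,qwx
∂3: piv[afmq,afmw,afqv,afqx,afvw,afvx,aorx,aqvx,aqwx,fkmq,fkmx,fkqx,fkrx,fmqv,fmqx,kowx] rk=16  ker:fqvx,kmqx
b_3=(18−16)−0=2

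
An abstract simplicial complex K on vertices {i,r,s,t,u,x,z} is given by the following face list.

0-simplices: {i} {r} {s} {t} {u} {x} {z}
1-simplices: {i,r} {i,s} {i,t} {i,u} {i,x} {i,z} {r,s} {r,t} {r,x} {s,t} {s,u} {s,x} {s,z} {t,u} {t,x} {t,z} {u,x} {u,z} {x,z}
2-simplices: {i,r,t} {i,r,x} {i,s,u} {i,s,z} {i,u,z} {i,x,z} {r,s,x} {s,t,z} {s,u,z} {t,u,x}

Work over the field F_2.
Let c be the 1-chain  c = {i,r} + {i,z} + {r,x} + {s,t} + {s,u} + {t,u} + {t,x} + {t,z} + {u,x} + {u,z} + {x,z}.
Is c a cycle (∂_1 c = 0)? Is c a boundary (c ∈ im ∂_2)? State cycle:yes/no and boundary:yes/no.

cycle:yes boundary:yes

n_0=7 n_1=19 n_2=10  [Z2]
∂1: piv[ir,is,it,iu,ix,iz] rk=6  ker:rs,rt,rx,st,su,sx,sz,tu,tx,tz,ux,uz,xz
∂2: piv[irt,irx,isu,isz,iuz,ixz,rsx,stz,tux] rk=9  ker:suz
∂1c = 0
c vs im∂2: reduces to 0 ⇒ boundary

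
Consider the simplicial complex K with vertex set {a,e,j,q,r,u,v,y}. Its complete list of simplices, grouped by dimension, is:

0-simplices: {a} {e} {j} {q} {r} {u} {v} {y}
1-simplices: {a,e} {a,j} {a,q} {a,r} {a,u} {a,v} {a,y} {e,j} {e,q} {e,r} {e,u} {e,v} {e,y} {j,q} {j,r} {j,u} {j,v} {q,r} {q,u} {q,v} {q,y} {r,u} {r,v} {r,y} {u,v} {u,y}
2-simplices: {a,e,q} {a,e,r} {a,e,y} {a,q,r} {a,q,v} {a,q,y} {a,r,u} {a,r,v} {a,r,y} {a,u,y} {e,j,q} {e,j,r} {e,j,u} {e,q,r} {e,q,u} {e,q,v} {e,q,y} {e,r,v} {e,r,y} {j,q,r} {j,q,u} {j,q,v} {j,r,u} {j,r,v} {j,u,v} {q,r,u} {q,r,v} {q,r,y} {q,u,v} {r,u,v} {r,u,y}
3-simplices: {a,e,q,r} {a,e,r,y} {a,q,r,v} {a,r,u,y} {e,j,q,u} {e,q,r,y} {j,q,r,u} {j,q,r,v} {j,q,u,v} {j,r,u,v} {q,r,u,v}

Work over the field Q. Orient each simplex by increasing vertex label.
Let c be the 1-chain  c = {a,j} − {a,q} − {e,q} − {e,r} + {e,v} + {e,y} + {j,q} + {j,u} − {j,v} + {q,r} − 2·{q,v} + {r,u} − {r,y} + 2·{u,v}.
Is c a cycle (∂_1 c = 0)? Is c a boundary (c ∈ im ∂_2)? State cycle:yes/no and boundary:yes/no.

cycle:yes boundary:no

n_0=8 n_1=26 n_2=31 n_3=11  [Q]
∂1: piv[ae,aj,aq,ar,au,av,ay] rk=7  ker:ej,eq,er,eu,ev,ey,jq,jr,ju,jv,qr,qu,qv,qy,ru,rv,ry,uv,uy
∂2: piv[aeq,aer,aey,aqr,aqv,aqy,aru,arv,ary,auy,ejq,ejr,eju,equ,eqv,jqv,jru,juv] rk=18  ker:eqr,eqy,erv,ery,jqr,jqu,jrv,qru,qrv,qry,quv,ruv,ruy
∂3: piv[aeqr,aery,aqrv,aruy,ejqu,eqry,jqru,jqrv,jquv,jruv] rk=10  ker:qruv
∂1c = 0
c vs im∂2: residual ≠ 0 ⇒ not boundary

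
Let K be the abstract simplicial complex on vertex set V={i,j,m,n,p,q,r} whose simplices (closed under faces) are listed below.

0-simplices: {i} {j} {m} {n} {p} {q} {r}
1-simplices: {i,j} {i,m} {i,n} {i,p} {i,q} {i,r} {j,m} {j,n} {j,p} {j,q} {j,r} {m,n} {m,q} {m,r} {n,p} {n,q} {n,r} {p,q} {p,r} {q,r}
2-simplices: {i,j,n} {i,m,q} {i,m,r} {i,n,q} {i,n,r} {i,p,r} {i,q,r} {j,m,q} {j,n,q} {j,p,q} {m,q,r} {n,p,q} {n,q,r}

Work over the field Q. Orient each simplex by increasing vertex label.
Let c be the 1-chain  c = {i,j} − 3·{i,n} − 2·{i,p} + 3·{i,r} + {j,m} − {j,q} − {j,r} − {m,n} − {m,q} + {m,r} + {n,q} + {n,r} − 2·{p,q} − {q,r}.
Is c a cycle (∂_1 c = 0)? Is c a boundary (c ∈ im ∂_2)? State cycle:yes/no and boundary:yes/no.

cycle:no boundary:no

n_0=7 n_1=20 n_2=13  [Q]
∂1: piv[ij,im,in,ip,iq,ir] rk=6  ker:jm,jn,jp,jq,jr,mn,mq,mr,np,nq,nr,pq,pr,qr
∂2: piv[ijn,imq,imr,inq,inr,ipr,iqr,jmq,jnq,jpq,npq] rk=11  ker:mqr,nqr
∂1c = {i} + 2·{j} + 2·{m} − 6·{n} − 2·{q} + 3·{r}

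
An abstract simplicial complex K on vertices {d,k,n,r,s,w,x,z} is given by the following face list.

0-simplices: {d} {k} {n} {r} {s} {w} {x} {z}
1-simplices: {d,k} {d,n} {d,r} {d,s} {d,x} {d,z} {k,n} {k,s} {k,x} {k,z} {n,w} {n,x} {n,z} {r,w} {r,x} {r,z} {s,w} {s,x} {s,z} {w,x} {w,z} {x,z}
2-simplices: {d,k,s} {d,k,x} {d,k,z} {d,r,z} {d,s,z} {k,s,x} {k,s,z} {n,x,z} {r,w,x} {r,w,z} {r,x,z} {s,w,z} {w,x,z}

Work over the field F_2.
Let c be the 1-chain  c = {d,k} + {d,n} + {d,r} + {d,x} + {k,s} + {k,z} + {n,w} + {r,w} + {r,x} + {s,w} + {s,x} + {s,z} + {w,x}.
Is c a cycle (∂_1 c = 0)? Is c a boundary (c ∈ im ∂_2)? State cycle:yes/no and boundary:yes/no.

cycle:no boundary:no

n_0=8 n_1=22 n_2=13  [Z2]
∂1: piv[dk,dn,dr,ds,dx,dz,nw] rk=7  ker:kn,ks,kx,kz,nx,nz,rw,rx,rz,sw,sx,sz,wx,wz,xz
∂2: piv[dks,dkx,dkz,drz,dsz,ksx,nxz,rwx,rwz,rxz,swz] rk=11  ker:ksz,wxz
∂1c = {k} + {r}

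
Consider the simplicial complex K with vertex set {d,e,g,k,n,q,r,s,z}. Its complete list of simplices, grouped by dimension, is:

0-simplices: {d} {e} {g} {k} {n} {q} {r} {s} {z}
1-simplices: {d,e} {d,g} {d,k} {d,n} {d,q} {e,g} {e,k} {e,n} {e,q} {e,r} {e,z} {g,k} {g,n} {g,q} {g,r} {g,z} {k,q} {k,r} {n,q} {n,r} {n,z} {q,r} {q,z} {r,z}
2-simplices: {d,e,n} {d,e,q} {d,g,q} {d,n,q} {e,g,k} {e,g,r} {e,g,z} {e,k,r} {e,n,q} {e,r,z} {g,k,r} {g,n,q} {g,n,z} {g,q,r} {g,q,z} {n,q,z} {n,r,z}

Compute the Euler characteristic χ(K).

n_0=9 n_1=24 n_2=17
χ=+9−24+17=2

χ(K)=2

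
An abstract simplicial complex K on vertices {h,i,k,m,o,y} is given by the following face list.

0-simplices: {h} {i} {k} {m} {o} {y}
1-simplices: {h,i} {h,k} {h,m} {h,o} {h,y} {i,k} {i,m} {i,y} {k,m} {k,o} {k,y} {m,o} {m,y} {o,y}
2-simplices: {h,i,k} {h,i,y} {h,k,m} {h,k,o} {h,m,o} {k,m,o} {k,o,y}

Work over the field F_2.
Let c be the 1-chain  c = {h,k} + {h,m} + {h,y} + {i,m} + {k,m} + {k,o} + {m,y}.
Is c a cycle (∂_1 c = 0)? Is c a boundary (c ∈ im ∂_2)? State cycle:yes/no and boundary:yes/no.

n_0=6 n_1=14 n_2=7  [Z2]
∂1: piv[hi,hk,hm,ho,hy] rk=5  ker:ik,im,iy,km,ko,ky,mo,my,oy
∂2: piv[hik,hiy,hkm,hko,hmo,koy] rk=6  ker:kmo
∂1c = {h} + {i} + {k} + {o}

cycle:no boundary:no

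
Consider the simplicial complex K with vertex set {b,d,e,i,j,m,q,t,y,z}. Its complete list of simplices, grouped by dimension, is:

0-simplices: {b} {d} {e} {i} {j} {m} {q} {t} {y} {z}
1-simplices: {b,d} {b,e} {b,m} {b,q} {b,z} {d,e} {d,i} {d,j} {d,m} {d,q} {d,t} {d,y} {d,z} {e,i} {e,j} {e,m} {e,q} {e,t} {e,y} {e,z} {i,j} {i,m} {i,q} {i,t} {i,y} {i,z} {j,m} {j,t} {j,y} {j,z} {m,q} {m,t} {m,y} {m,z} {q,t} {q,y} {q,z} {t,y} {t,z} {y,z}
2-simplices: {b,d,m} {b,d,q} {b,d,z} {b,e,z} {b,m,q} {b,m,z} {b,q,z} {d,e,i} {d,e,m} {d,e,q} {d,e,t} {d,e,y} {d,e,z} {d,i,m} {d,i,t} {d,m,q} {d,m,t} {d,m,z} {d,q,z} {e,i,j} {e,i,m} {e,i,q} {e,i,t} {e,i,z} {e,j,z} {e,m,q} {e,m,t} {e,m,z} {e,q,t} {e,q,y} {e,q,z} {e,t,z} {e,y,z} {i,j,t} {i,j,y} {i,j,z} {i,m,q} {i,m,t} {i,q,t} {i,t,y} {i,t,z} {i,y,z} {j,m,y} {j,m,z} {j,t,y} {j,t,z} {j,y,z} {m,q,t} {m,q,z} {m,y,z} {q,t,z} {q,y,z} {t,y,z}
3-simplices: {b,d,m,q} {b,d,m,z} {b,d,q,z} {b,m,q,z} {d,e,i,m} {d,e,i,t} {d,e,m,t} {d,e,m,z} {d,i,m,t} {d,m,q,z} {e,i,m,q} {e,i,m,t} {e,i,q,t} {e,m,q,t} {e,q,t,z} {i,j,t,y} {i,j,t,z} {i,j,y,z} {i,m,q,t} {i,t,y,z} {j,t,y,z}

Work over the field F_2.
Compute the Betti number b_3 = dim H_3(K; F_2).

b_3=4

n_0=10 n_1=40 n_2=53 n_3=21  [Z2]
∂1: piv[bd,be,bm,bq,bz,di,dj,dt,dy] rk=9  ker:de,dm,dq,dz,ei,ej,em,eq,et,ey,ez,ij,im,iq,it,iy,iz,jm,jt,jy,jz,mq,mt,my,mz,qt,qy,qz,ty,tz,yz
∂2: piv[bdm,bdq,bdz,bez,bmq,bmz,bqz,dei,dem,deq,det,dey,dez,dim,dit,dmt,eij,eiq,eiz,ejz,eqt,eqy,etz,eyz,ijt,ijy,ity,iyz,jmy,jmz] rk=30  ker:dmq,dmz,dqz,eim,eit,emq,emt,emz,eqz,ijz,imq,imt,iqt,itz,jty,jtz,jyz,mqt,mqz,myz,qtz,qyz,tyz
∂3: piv[bdmq,bdmz,bdqz,bmqz,deim,deit,demt,demz,dimt,eimq,eiqt,emqt,eqtz,ijty,ijtz,ijyz,ityz] rk=17  ker:dmqz,eimt,imqt,jtyz
b_3=(21−17)−0=4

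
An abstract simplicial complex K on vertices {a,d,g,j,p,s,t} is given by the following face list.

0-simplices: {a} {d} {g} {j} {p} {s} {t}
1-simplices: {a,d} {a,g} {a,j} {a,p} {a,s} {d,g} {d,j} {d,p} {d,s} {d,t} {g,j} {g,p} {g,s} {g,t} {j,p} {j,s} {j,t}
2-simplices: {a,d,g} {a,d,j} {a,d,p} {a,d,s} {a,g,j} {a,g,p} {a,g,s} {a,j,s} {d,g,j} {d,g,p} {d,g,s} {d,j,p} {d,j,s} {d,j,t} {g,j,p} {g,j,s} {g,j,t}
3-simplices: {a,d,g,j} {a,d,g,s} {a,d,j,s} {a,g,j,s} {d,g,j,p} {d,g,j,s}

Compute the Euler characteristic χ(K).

n_0=7 n_1=17 n_2=17 n_3=6
χ=+7−17+17−6=1

χ(K)=1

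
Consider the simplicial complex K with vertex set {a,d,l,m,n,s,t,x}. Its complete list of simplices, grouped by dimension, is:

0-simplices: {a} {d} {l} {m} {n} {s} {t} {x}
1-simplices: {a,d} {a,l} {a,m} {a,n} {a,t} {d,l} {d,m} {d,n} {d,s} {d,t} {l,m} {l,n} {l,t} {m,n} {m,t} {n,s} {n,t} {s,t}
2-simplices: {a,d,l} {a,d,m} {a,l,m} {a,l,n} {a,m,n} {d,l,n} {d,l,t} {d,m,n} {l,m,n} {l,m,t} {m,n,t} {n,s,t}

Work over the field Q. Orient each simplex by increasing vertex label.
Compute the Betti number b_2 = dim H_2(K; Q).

n_0=8 n_1=18 n_2=12  [Q]
∂1: piv[ad,al,am,an,at,ds] rk=6  ker:dl,dm,dn,dt,lm,ln,lt,mn,mt,ns,nt,st
∂2: piv[adl,adm,alm,aln,amn,dln,dlt,lmt,mnt,nst] rk=10  ker:dmn,lmn
b_2=(12−10)−0=2

b_2=2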